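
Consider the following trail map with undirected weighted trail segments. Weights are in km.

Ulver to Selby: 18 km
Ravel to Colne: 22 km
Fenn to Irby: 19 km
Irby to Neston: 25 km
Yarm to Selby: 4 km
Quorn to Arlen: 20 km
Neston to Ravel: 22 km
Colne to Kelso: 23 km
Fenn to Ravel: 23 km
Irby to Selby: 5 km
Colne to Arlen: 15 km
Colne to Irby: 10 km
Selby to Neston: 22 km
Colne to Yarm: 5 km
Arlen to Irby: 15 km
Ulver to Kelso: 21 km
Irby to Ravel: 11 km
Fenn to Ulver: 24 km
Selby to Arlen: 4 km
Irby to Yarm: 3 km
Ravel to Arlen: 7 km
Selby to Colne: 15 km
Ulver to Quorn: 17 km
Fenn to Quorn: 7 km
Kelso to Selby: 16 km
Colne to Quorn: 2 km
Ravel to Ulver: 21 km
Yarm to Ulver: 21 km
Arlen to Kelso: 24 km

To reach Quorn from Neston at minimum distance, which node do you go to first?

Compare a few routes:
Neston → Selby → Yarm → Colne → Quorn: 22+4+5+2 = 33
Neston → Irby → Yarm → Colne → Quorn: 25+3+5+2 = 35
The minimum is 33 km via Neston → Selby → Yarm → Colne → Quorn.
So from Neston the first move is to Selby.

Selby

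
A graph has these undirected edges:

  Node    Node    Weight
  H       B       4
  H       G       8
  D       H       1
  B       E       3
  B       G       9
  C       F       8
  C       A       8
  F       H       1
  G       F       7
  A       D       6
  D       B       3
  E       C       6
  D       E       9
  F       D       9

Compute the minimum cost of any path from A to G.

15

Candidate routes:
A - D - H - G: 6+1+8 = 15
A - D - B - G: 6+3+9 = 18
Cheapest is A - D - H - G at 15.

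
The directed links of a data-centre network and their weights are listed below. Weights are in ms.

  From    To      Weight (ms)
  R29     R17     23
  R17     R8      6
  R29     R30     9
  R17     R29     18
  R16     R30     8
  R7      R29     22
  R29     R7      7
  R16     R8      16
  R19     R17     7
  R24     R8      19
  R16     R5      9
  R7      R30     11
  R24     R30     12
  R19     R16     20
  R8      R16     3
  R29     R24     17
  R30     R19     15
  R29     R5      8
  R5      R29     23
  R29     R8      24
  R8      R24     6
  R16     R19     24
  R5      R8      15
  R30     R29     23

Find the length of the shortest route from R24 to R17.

Running Dijkstra from R24:
R24: 0
R30: 12  (via R24)
R8: 19  (via R24)
R16: 22  (via R8)
R19: 27  (via R30)
R5: 31  (via R16)
R17: 34  (via R19)
Shortest route: R24 → R30 → R19 → R17 = 34 ms.

34 ms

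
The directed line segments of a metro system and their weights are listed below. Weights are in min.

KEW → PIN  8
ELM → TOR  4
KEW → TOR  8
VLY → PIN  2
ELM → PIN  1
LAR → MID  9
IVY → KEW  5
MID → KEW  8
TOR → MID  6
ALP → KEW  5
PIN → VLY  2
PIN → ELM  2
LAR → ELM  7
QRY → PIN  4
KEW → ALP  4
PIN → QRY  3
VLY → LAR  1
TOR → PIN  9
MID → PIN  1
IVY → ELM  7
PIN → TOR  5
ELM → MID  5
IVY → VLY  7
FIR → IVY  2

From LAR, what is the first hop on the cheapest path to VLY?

Candidate routes:
LAR - ELM - TOR - MID - PIN - VLY: 7+4+6+1+2 = 20
LAR - ELM - MID - PIN - VLY: 7+5+1+2 = 15
LAR - ELM - PIN - VLY: 7+1+2 = 10
LAR - MID - PIN - VLY: 9+1+2 = 12
Cheapest is LAR - ELM - PIN - VLY at 10 min.
So from LAR the first move is to ELM.

ELM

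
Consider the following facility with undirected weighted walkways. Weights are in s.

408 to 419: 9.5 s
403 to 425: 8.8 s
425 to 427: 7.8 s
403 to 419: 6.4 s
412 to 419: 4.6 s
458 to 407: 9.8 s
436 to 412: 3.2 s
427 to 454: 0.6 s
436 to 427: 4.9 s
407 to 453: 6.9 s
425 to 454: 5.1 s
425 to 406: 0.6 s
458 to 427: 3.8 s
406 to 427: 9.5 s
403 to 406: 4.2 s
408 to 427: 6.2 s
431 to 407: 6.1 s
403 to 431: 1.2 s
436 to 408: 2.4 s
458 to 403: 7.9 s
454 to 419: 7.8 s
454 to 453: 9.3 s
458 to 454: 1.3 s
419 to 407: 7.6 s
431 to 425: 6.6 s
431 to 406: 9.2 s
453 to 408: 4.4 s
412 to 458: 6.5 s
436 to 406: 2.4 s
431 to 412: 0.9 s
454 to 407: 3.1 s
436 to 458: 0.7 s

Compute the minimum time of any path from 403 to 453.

Running Dijkstra from 403:
403: 0
431: 1.2  (via 403)
412: 2.1  (via 431)
406: 4.2  (via 403)
425: 4.8  (via 406)
436: 5.3  (via 412)
458: 6  (via 436)
419: 6.4  (via 403)
407: 7.3  (via 431)
454: 7.3  (via 458)
408: 7.7  (via 436)
427: 7.9  (via 454)
453: 12.1  (via 408)
Shortest route: 403 → 431 → 412 → 436 → 408 → 453 = 12.1 s.

12.1 s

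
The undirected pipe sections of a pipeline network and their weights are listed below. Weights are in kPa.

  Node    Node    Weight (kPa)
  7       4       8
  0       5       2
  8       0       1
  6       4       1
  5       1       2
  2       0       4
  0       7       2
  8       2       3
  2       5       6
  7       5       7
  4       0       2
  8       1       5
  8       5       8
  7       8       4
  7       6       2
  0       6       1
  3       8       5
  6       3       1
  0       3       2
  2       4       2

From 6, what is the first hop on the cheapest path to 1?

0

Candidate routes:
6 - 0 - 5 - 1: 1+2+2 = 5
6 - 0 - 8 - 1: 1+1+5 = 7
6 - 4 - 0 - 5 - 1: 1+2+2+2 = 7
Cheapest is 6 - 0 - 5 - 1 at 5 kPa.
So from 6 the first move is to 0.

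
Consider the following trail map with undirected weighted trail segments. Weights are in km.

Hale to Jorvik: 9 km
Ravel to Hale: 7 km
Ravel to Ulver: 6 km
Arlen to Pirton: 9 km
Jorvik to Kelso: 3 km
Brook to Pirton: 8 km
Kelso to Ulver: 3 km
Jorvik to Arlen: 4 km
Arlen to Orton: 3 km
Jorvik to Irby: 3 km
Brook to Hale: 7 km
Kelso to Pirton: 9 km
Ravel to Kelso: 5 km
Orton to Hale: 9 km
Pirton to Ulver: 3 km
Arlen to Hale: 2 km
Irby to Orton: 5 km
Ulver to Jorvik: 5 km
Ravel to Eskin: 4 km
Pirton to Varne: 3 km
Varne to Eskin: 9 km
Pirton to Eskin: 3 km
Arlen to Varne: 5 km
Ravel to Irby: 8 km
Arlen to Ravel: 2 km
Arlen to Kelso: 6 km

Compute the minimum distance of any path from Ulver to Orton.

Settle nodes by increasing distance from Ulver:
Ulver: 0
Kelso: 3  (via Ulver)
Pirton: 3  (via Ulver)
Jorvik: 5  (via Ulver)
Ravel: 6  (via Ulver)
Eskin: 6  (via Pirton)
Varne: 6  (via Pirton)
Irby: 8  (via Jorvik)
Arlen: 8  (via Ravel)
Hale: 10  (via Arlen)
Orton: 11  (via Arlen)
Shortest route: Ulver → Ravel → Arlen → Orton = 11 km.

11 km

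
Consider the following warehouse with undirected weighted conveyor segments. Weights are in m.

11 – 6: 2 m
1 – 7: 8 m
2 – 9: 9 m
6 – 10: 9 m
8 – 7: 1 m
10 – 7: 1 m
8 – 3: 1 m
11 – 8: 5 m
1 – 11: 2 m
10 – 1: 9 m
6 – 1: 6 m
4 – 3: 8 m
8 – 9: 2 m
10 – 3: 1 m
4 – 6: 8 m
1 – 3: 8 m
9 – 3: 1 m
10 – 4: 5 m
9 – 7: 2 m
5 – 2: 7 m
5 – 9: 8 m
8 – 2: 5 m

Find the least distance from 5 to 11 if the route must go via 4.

25 m

Best 5 to 4: 5–9–3–10–4 costing 15
Best 4 to 11: 4–6–11 costing 10
Total via 4: 15 + 10 = 25 m.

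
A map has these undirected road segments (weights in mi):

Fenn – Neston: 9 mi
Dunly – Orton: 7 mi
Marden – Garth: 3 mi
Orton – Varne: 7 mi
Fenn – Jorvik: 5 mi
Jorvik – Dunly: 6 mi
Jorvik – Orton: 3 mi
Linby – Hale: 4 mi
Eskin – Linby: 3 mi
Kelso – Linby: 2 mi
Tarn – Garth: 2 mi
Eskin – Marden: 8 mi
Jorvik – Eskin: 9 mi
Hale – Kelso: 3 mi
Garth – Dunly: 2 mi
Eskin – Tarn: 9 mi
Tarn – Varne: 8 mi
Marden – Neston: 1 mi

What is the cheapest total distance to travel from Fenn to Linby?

17 mi

Enumerating some paths:
Fenn–Jorvik–Eskin–Linby: 5+9+3 = 17
Fenn–Neston–Marden–Garth–Tarn–Eskin–Linby: 9+1+3+2+9+3 = 27
Fenn–Neston–Marden–Eskin–Linby: 9+1+8+3 = 21
Fenn–Jorvik–Dunly–Garth–Tarn–Eskin–Linby: 5+6+2+2+9+3 = 27
Cheapest is Fenn–Jorvik–Eskin–Linby at 17 mi.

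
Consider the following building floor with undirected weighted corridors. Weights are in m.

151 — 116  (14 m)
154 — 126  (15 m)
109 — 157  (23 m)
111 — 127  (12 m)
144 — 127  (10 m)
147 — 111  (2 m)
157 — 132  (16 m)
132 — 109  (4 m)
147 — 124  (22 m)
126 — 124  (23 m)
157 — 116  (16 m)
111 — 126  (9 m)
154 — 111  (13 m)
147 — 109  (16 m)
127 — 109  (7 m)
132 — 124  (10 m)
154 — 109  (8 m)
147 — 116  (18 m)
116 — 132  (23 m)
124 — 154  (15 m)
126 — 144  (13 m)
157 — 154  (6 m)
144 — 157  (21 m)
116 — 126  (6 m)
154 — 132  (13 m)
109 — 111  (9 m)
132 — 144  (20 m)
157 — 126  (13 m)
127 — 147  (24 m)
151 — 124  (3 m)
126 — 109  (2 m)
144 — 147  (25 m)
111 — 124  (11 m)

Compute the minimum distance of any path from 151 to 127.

Settle nodes by increasing distance from 151:
151: 0
124: 3  (via 151)
132: 13  (via 124)
111: 14  (via 124)
116: 14  (via 151)
147: 16  (via 111)
109: 17  (via 132)
154: 18  (via 124)
126: 19  (via 109)
127: 24  (via 109)
Shortest route: 151 → 124 → 132 → 109 → 127 = 24 m.

24 m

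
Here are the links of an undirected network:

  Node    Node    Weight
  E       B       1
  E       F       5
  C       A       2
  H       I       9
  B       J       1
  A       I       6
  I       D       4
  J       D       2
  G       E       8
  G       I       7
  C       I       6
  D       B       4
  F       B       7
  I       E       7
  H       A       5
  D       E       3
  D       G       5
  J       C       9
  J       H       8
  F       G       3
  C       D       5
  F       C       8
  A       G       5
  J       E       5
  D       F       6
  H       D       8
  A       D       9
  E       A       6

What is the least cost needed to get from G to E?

Compare a few routes:
G - D - B - E: 5+4+1 = 10
G - E: 8 = 8
G - D - J - B - E: 5+2+1+1 = 9
Cheapest is G - E at 8.

8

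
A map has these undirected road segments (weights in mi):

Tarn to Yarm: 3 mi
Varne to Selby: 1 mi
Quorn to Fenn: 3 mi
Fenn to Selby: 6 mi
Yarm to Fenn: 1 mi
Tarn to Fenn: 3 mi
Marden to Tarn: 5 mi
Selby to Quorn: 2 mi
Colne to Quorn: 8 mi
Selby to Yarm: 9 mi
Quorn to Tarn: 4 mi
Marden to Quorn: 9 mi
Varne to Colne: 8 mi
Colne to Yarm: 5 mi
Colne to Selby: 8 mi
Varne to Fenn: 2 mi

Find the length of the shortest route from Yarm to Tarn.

3 mi

Running Dijkstra from Yarm:
Yarm: 0
Fenn: 1  (via Yarm)
Varne: 3  (via Fenn)
Tarn: 3  (via Yarm)
Shortest route: Yarm–Tarn = 3 mi.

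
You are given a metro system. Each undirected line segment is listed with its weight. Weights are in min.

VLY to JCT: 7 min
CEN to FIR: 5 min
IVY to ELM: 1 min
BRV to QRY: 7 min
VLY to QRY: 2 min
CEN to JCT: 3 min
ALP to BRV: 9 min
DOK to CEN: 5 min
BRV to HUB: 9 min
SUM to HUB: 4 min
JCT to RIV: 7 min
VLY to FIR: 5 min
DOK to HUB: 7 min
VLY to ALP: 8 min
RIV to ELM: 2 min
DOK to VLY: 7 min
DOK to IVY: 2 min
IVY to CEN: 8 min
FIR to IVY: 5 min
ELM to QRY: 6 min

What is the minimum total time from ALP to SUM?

22 min

Enumerating some paths:
ALP - BRV - HUB - SUM: 9+9+4 = 22
ALP - VLY - DOK - HUB - SUM: 8+7+7+4 = 26
The minimum is 22 min via ALP - BRV - HUB - SUM.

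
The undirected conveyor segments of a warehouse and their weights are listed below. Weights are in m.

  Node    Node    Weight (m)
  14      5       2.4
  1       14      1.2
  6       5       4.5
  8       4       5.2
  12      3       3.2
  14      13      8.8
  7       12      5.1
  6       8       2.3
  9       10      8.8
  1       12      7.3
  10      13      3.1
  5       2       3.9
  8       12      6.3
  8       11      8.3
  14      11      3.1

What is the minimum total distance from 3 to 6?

11.8 m

Running Dijkstra from 3:
3: 0
12: 3.2  (via 3)
7: 8.3  (via 12)
8: 9.5  (via 12)
1: 10.5  (via 12)
14: 11.7  (via 1)
6: 11.8  (via 8)
Shortest route: 3 → 12 → 8 → 6 = 11.8 m.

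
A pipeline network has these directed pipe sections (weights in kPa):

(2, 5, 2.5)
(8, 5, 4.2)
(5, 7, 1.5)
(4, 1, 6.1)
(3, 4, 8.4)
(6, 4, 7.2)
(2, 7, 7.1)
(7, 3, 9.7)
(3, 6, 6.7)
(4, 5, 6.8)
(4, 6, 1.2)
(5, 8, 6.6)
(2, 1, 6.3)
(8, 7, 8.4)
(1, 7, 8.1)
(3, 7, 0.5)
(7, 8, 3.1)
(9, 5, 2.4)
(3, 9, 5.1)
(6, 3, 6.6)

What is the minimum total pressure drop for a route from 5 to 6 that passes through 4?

Shortest 5→4: 5 → 7 → 3 → 4 = 19.6
Best 4 to 6: 4 → 6 costing 1.2
Total via 4: 19.6 + 1.2 = 20.8 kPa.

20.8 kPa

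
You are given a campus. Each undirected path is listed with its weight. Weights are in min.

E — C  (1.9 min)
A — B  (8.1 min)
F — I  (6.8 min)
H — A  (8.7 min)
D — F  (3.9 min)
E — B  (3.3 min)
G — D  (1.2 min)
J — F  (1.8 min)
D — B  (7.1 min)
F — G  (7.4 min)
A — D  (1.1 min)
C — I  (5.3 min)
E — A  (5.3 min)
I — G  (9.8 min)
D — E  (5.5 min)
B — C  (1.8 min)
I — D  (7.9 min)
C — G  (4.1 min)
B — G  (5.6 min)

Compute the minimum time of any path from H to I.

17.7 min

Enumerating some paths:
H–A–D–G–C–I: 8.7+1.1+1.2+4.1+5.3 = 20.4
H–A–D–I: 8.7+1.1+7.9 = 17.7
H–A–D–F–I: 8.7+1.1+3.9+6.8 = 20.5
H–A–D–G–I: 8.7+1.1+1.2+9.8 = 20.8
The minimum is 17.7 min via H–A–D–I.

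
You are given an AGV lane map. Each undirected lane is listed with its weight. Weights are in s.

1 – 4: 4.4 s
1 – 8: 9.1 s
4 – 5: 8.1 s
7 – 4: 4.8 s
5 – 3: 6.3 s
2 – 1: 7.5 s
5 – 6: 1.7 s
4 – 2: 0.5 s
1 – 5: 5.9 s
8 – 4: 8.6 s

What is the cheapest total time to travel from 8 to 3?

Running Dijkstra from 8:
8: 0
4: 8.6  (via 8)
1: 9.1  (via 8)
2: 9.1  (via 4)
7: 13.4  (via 4)
5: 15  (via 1)
6: 16.7  (via 5)
3: 21.3  (via 5)
Shortest route: 8–1–5–3 = 21.3 s.

21.3 s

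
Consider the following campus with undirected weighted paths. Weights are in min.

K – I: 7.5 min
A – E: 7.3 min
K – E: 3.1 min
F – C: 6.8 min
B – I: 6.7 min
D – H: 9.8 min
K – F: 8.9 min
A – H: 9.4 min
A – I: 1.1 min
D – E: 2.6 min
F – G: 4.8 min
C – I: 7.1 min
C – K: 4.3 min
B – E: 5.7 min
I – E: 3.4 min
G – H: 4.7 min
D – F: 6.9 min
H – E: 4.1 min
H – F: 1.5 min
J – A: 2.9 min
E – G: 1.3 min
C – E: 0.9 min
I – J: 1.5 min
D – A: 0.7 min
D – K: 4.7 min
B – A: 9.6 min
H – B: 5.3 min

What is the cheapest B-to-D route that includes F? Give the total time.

13.7 min

Best B to F: B–H–F costing 6.8
Best F to D: F–D costing 6.9
Total via F: 6.8 + 6.9 = 13.7 min.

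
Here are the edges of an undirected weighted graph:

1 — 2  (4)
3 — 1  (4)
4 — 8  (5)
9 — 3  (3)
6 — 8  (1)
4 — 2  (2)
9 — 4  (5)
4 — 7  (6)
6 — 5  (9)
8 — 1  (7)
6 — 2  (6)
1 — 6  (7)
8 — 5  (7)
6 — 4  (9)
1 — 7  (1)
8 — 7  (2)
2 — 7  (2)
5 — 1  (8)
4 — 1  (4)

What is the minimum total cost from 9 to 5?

15

Shortest distances from 9:
9: 0
3: 3  (via 9)
4: 5  (via 9)
1: 7  (via 3)
2: 7  (via 4)
7: 8  (via 1)
8: 10  (via 4)
6: 11  (via 8)
5: 15  (via 1)
Shortest route: 9–3–1–5 = 15.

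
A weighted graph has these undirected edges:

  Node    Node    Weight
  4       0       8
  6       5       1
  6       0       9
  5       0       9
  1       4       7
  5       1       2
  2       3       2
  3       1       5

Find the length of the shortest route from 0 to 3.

16

Settle nodes by increasing distance from 0:
0: 0
4: 8  (via 0)
5: 9  (via 0)
6: 9  (via 0)
1: 11  (via 5)
3: 16  (via 1)
Shortest route: 0–5–1–3 = 16.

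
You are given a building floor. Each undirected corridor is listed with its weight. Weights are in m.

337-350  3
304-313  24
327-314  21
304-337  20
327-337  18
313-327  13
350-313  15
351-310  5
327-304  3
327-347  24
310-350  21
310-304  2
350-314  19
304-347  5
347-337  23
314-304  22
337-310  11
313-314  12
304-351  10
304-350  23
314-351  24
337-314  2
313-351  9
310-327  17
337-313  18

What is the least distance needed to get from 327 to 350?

Settle nodes by increasing distance from 327:
327: 0
304: 3  (via 327)
310: 5  (via 304)
347: 8  (via 304)
351: 10  (via 310)
313: 13  (via 327)
337: 16  (via 310)
314: 18  (via 337)
350: 19  (via 337)
Shortest route: 327 → 304 → 310 → 337 → 350 = 19 m.

19 m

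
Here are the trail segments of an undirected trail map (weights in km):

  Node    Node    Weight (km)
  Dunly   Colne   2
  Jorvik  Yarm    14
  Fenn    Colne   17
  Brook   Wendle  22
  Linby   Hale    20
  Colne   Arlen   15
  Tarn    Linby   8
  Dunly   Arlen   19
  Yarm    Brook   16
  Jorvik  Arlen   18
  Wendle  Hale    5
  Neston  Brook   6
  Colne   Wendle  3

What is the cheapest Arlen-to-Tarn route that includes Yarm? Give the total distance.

103 km

Shortest Arlen→Yarm: Arlen–Jorvik–Yarm = 32
Best Yarm to Tarn: Yarm–Brook–Wendle–Hale–Linby–Tarn costing 71
Total via Yarm: 32 + 71 = 103 km.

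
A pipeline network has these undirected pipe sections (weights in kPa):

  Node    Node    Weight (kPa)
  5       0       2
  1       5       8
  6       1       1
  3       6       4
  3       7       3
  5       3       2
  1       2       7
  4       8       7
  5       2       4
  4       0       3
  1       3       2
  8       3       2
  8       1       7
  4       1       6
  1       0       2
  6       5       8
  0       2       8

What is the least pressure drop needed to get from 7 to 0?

7 kPa

Running Dijkstra from 7:
7: 0
3: 3  (via 7)
1: 5  (via 3)
5: 5  (via 3)
8: 5  (via 3)
6: 6  (via 1)
0: 7  (via 1)
Shortest route: 7–3–1–0 = 7 kPa.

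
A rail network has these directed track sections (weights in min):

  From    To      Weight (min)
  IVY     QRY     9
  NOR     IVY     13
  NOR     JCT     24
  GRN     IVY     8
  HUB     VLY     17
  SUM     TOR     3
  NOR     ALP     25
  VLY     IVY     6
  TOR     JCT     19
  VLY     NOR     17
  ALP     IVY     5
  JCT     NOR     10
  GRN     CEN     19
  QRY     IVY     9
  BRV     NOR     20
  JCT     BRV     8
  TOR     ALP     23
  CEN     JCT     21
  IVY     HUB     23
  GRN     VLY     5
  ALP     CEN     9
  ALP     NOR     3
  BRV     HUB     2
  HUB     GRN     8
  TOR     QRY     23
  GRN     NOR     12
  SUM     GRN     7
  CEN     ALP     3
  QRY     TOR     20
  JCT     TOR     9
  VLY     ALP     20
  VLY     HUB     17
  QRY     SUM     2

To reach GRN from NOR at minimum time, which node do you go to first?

IVY

Compare a few routes:
NOR → JCT → BRV → HUB → GRN: 24+8+2+8 = 42
NOR → IVY → QRY → SUM → GRN: 13+9+2+7 = 31
The minimum is 31 min via NOR → IVY → QRY → SUM → GRN.
So from NOR the first move is to IVY.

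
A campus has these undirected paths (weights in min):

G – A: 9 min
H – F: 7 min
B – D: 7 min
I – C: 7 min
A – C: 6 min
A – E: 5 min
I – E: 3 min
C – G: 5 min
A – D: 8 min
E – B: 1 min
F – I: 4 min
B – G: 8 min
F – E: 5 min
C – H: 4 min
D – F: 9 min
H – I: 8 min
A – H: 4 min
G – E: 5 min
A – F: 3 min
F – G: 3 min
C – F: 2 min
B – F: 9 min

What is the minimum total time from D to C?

Running Dijkstra from D:
D: 0
B: 7  (via D)
A: 8  (via D)
E: 8  (via B)
F: 9  (via D)
C: 11  (via F)
Shortest route: D → F → C = 11 min.

11 min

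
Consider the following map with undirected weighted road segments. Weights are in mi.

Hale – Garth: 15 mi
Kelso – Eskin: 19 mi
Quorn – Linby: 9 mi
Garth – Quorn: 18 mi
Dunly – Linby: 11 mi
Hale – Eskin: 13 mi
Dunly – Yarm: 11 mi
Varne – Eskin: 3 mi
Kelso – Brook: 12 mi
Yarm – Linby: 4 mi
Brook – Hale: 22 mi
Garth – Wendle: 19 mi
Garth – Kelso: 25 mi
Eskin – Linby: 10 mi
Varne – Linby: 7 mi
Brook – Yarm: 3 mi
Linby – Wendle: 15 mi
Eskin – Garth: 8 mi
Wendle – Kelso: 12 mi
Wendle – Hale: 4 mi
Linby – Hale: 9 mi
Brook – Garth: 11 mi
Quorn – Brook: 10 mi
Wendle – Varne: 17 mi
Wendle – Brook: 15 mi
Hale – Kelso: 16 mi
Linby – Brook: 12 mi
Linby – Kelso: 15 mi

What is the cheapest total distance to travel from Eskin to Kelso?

19 mi

Settle nodes by increasing distance from Eskin:
Eskin: 0
Varne: 3  (via Eskin)
Garth: 8  (via Eskin)
Linby: 10  (via Eskin)
Hale: 13  (via Eskin)
Yarm: 14  (via Linby)
Wendle: 17  (via Hale)
Brook: 17  (via Yarm)
Kelso: 19  (via Eskin)
Shortest route: Eskin–Kelso = 19 mi.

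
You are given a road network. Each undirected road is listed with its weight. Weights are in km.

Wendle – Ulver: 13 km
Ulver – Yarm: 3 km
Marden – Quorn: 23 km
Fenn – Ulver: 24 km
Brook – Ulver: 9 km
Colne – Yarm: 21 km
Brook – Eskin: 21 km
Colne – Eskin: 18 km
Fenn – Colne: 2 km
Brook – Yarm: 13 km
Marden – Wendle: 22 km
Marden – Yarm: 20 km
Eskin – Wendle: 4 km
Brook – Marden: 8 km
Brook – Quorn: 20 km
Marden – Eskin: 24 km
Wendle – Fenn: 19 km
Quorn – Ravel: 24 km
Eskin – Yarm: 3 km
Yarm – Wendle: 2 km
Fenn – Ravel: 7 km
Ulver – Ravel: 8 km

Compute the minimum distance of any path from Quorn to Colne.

Shortest distances from Quorn:
Quorn: 0
Brook: 20  (via Quorn)
Marden: 23  (via Quorn)
Ravel: 24  (via Quorn)
Ulver: 29  (via Brook)
Fenn: 31  (via Ravel)
Yarm: 32  (via Ulver)
Colne: 33  (via Fenn)
Shortest route: Quorn → Ravel → Fenn → Colne = 33 km.

33 km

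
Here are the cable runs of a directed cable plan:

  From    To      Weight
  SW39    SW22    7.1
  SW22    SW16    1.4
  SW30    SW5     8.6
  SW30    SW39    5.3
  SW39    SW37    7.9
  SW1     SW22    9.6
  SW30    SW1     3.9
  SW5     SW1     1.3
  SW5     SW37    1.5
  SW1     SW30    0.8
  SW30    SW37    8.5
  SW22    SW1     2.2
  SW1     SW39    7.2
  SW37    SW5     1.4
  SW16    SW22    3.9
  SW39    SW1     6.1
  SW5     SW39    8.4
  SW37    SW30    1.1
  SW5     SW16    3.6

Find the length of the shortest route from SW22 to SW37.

11.5

Running Dijkstra from SW22:
SW22: 0
SW16: 1.4  (via SW22)
SW1: 2.2  (via SW22)
SW30: 3  (via SW1)
SW39: 8.3  (via SW30)
SW37: 11.5  (via SW30)
Shortest route: SW22 → SW1 → SW30 → SW37 = 11.5.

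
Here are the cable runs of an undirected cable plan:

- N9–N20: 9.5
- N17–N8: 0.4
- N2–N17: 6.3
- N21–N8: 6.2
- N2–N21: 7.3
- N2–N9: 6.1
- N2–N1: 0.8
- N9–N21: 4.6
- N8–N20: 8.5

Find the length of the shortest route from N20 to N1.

Settle nodes by increasing distance from N20:
N20: 0
N8: 8.5  (via N20)
N17: 8.9  (via N8)
N9: 9.5  (via N20)
N21: 14.1  (via N9)
N2: 15.2  (via N17)
N1: 16  (via N2)
Shortest route: N20–N8–N17–N2–N1 = 16.

16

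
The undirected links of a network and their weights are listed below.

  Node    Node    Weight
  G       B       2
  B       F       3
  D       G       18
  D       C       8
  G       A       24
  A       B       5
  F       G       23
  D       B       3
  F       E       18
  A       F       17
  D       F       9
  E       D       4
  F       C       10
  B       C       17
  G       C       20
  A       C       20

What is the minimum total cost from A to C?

16

Compare a few routes:
A → B → F → C: 5+3+10 = 18
A → B → D → C: 5+3+8 = 16
The minimum is 16 via A → B → D → C.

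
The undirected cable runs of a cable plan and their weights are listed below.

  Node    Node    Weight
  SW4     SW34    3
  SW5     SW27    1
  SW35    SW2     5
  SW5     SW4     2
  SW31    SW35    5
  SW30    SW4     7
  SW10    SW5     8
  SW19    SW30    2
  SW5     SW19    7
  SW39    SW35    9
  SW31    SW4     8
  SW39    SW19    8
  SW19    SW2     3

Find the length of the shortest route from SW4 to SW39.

Enumerating some paths:
SW4 → SW30 → SW19 → SW2 → SW35 → SW39: 7+2+3+5+9 = 26
SW4 → SW5 → SW19 → SW39: 2+7+8 = 17
SW4 → SW31 → SW35 → SW39: 8+5+9 = 22
The minimum is 17 via SW4 → SW5 → SW19 → SW39.

17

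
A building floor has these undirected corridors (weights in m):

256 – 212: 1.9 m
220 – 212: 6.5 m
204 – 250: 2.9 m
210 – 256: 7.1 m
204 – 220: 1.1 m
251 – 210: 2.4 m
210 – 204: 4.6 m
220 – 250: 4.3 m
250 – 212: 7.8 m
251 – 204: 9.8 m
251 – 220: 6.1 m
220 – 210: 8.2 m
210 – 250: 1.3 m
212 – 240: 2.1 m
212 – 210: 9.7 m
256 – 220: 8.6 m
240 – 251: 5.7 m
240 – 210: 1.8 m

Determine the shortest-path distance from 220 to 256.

8.4 m

Settle nodes by increasing distance from 220:
220: 0
204: 1.1  (via 220)
250: 4  (via 204)
210: 5.3  (via 250)
251: 6.1  (via 220)
212: 6.5  (via 220)
240: 7.1  (via 210)
256: 8.4  (via 212)
Shortest route: 220 → 212 → 256 = 8.4 m.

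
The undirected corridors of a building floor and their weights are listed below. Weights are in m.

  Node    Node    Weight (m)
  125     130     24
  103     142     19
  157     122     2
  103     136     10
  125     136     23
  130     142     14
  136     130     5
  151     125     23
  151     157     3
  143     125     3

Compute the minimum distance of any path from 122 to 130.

52 m

Running Dijkstra from 122:
122: 0
157: 2  (via 122)
151: 5  (via 157)
125: 28  (via 151)
143: 31  (via 125)
136: 51  (via 125)
130: 52  (via 125)
Shortest route: 122 → 157 → 151 → 125 → 130 = 52 m.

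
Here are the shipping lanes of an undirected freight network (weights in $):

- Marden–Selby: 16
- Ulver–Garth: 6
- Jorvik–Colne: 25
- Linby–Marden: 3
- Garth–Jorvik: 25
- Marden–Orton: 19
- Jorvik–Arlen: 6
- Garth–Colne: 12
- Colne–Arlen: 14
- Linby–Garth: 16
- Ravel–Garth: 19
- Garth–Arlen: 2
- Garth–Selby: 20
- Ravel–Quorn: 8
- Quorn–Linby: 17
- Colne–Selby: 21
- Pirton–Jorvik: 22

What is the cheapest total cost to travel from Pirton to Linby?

$46

Settle nodes by increasing distance from Pirton:
Pirton: 0
Jorvik: 22  (via Pirton)
Arlen: 28  (via Jorvik)
Garth: 30  (via Arlen)
Ulver: 36  (via Garth)
Colne: 42  (via Arlen)
Linby: 46  (via Garth)
Shortest route: Pirton → Jorvik → Arlen → Garth → Linby = $46.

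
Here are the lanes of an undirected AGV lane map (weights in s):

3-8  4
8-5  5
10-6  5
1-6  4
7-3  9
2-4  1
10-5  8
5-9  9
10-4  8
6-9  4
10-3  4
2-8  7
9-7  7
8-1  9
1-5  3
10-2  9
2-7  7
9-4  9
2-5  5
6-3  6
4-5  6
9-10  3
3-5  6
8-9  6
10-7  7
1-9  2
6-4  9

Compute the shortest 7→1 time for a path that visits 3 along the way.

18 s

Shortest 7→3: 7–3 = 9
Shortest 3→1: 3–5–1 = 9
Total via 3: 9 + 9 = 18 s.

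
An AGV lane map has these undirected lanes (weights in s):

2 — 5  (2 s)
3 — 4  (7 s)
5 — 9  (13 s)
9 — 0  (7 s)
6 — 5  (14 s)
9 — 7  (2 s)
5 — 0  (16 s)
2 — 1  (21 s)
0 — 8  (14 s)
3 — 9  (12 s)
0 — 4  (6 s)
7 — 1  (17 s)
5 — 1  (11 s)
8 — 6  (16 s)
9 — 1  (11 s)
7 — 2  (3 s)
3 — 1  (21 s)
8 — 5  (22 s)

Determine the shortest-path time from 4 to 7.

Settle nodes by increasing distance from 4:
4: 0
0: 6  (via 4)
3: 7  (via 4)
9: 13  (via 0)
7: 15  (via 9)
Shortest route: 4 → 0 → 9 → 7 = 15 s.

15 s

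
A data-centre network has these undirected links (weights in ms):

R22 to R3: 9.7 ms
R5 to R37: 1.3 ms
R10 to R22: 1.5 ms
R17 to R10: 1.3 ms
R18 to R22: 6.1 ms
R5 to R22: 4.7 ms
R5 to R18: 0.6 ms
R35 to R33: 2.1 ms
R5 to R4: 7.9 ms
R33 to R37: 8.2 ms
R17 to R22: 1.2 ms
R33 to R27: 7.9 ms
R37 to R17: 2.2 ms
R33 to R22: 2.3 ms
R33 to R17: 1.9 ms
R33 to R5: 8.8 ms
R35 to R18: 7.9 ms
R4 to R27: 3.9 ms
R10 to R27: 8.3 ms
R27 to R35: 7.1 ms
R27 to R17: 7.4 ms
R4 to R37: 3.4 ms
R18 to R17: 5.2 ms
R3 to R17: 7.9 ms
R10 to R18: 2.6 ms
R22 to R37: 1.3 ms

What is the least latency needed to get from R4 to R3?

13.5 ms

Compare a few routes:
R4 - R37 - R22 - R17 - R3: 3.4+1.3+1.2+7.9 = 13.8
R4 - R37 - R17 - R3: 3.4+2.2+7.9 = 13.5
The minimum is 13.5 ms via R4 - R37 - R17 - R3.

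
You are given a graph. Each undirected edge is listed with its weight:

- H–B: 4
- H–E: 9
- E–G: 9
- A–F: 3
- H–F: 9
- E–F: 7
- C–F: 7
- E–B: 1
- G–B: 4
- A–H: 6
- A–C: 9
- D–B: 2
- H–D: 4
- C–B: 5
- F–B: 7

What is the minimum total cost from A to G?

14

Settle nodes by increasing distance from A:
A: 0
F: 3  (via A)
H: 6  (via A)
C: 9  (via A)
B: 10  (via F)
D: 10  (via H)
E: 10  (via F)
G: 14  (via B)
Shortest route: A → F → B → G = 14.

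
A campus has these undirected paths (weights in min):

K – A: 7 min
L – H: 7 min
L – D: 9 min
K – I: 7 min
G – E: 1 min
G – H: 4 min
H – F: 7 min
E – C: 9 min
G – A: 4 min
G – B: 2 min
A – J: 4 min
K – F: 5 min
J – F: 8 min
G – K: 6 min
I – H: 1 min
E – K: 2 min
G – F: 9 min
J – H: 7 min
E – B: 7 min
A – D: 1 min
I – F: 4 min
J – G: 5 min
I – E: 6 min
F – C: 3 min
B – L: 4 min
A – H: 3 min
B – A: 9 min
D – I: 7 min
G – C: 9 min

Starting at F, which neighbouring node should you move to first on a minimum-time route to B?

Enumerating some paths:
F → G → B: 9+2 = 11
F → K → E → G → B: 5+2+1+2 = 10
Cheapest is F → K → E → G → B at 10 min.
So from F the first move is to K.

K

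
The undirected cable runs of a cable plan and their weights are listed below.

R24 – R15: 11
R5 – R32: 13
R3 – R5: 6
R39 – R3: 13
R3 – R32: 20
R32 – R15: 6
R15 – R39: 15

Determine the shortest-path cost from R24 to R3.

Enumerating some paths:
R24 - R15 - R32 - R3: 11+6+20 = 37
R24 - R15 - R32 - R5 - R3: 11+6+13+6 = 36
Cheapest is R24 - R15 - R32 - R5 - R3 at 36.

36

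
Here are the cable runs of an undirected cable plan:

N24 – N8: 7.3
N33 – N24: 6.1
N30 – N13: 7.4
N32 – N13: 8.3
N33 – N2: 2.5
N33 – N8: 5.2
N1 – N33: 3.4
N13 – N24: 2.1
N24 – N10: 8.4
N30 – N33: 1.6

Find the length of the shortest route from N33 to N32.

Shortest distances from N33:
N33: 0
N30: 1.6  (via N33)
N2: 2.5  (via N33)
N1: 3.4  (via N33)
N8: 5.2  (via N33)
N24: 6.1  (via N33)
N13: 8.2  (via N24)
N10: 14.5  (via N24)
N32: 16.5  (via N13)
Shortest route: N33 → N24 → N13 → N32 = 16.5.

16.5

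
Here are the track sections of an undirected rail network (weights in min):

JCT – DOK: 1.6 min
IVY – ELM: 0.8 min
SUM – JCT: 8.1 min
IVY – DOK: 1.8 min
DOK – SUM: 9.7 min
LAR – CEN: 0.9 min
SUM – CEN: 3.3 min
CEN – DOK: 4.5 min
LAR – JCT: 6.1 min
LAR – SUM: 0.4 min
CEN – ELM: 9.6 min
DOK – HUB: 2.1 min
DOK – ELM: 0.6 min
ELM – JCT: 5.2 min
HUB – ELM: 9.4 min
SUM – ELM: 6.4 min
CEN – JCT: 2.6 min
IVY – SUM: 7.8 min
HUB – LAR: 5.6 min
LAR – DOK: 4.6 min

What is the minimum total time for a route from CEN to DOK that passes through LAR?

5.5 min

Shortest CEN→LAR: CEN–LAR = 0.9
Shortest LAR→DOK: LAR–DOK = 4.6
Total via LAR: 0.9 + 4.6 = 5.5 min.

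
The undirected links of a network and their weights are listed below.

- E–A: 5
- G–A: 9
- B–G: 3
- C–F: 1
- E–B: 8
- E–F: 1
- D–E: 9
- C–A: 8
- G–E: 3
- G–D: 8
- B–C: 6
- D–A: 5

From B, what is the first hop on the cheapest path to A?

Candidate routes:
B–G–E–A: 3+3+5 = 11
B–G–A: 3+9 = 12
Cheapest is B–G–E–A at 11.
So from B the first move is to G.

G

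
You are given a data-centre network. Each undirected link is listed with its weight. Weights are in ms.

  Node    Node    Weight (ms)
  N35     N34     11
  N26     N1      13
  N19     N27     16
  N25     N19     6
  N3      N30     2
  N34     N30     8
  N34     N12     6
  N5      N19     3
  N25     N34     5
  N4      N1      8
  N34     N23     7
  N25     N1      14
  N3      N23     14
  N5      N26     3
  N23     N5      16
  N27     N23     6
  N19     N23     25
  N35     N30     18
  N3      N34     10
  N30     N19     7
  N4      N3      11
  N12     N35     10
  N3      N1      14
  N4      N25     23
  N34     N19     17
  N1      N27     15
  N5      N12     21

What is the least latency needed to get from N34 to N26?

17 ms

Shortest distances from N34:
N34: 0
N25: 5  (via N34)
N12: 6  (via N34)
N23: 7  (via N34)
N30: 8  (via N34)
N3: 10  (via N34)
N19: 11  (via N25)
N35: 11  (via N34)
N27: 13  (via N23)
N5: 14  (via N19)
N26: 17  (via N5)
Shortest route: N34 → N25 → N19 → N5 → N26 = 17 ms.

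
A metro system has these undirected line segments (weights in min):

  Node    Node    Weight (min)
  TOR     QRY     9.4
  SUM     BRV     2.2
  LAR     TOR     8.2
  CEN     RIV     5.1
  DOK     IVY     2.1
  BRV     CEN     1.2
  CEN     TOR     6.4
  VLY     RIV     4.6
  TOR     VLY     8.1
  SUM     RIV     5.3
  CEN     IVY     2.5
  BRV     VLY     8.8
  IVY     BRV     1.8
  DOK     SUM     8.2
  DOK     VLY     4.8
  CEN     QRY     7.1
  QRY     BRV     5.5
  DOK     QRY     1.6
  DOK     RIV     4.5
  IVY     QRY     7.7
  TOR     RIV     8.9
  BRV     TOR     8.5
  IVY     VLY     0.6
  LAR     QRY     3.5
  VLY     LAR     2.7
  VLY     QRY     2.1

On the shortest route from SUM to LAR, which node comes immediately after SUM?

Candidate routes:
SUM → BRV → CEN → IVY → VLY → LAR: 2.2+1.2+2.5+0.6+2.7 = 9.2
SUM → BRV → IVY → VLY → LAR: 2.2+1.8+0.6+2.7 = 7.3
SUM → BRV → IVY → VLY → QRY → LAR: 2.2+1.8+0.6+2.1+3.5 = 10.2
The minimum is 7.3 min via SUM → BRV → IVY → VLY → LAR.
So from SUM the first move is to BRV.

BRV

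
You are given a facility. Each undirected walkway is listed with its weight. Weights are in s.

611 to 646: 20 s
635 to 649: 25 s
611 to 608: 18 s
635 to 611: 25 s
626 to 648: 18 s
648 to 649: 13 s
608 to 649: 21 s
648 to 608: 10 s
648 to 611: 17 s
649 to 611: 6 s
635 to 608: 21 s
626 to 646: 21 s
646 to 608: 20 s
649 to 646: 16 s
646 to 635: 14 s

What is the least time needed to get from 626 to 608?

Settle nodes by increasing distance from 626:
626: 0
648: 18  (via 626)
646: 21  (via 626)
608: 28  (via 648)
Shortest route: 626 → 648 → 608 = 28 s.

28 s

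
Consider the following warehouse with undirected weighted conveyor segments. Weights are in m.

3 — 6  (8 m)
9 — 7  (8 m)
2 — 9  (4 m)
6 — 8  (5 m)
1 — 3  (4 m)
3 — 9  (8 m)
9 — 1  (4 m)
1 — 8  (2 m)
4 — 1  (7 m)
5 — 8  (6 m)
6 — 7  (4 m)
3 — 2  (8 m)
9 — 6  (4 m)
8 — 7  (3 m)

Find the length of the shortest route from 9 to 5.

Settle nodes by increasing distance from 9:
9: 0
1: 4  (via 9)
2: 4  (via 9)
6: 4  (via 9)
8: 6  (via 1)
3: 8  (via 9)
7: 8  (via 9)
4: 11  (via 1)
5: 12  (via 8)
Shortest route: 9 → 1 → 8 → 5 = 12 m.

12 m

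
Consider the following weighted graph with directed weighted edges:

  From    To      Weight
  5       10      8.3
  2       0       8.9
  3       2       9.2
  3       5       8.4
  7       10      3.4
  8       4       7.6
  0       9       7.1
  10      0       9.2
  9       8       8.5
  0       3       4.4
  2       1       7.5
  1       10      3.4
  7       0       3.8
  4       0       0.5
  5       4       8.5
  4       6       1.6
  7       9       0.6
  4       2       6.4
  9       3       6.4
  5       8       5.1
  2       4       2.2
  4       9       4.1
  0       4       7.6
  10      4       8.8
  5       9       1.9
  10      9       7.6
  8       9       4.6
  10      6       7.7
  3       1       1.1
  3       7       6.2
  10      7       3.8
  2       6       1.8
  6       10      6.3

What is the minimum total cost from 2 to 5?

Candidate routes:
2 - 4 - 0 - 3 - 5: 2.2+0.5+4.4+8.4 = 15.5
2 - 4 - 9 - 3 - 5: 2.2+4.1+6.4+8.4 = 21.1
The minimum is 15.5 via 2 - 4 - 0 - 3 - 5.

15.5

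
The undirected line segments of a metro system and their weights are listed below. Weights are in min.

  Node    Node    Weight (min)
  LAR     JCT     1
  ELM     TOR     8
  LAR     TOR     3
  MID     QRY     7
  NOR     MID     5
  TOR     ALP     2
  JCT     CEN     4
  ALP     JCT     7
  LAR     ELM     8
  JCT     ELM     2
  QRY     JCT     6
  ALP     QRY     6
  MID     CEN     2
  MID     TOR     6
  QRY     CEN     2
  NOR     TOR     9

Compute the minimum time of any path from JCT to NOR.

11 min

Candidate routes:
JCT - LAR - TOR - MID - NOR: 1+3+6+5 = 15
JCT - CEN - MID - NOR: 4+2+5 = 11
JCT - QRY - CEN - MID - NOR: 6+2+2+5 = 15
JCT - LAR - TOR - NOR: 1+3+9 = 13
The minimum is 11 min via JCT - CEN - MID - NOR.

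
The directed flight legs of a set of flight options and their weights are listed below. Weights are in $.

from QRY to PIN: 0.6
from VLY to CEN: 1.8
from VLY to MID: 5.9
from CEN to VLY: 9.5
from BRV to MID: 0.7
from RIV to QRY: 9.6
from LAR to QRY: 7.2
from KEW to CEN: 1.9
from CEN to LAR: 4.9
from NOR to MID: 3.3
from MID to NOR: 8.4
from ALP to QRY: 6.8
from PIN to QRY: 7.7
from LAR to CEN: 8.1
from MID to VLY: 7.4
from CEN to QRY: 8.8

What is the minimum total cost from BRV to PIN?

$19.3

Settle nodes by increasing distance from BRV:
BRV: 0
MID: 0.7  (via BRV)
VLY: 8.1  (via MID)
NOR: 9.1  (via MID)
CEN: 9.9  (via VLY)
LAR: 14.8  (via CEN)
QRY: 18.7  (via CEN)
PIN: 19.3  (via QRY)
Shortest route: BRV → MID → VLY → CEN → QRY → PIN = $19.3.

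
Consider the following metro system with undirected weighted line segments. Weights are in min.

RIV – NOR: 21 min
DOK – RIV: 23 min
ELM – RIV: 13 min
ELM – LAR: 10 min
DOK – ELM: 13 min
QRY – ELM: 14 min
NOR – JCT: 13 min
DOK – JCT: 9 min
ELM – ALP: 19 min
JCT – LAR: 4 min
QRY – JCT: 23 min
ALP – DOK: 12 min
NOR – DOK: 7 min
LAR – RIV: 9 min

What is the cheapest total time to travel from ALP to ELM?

19 min

Enumerating some paths:
ALP–DOK–ELM: 12+13 = 25
ALP–DOK–JCT–LAR–ELM: 12+9+4+10 = 35
ALP–ELM: 19 = 19
Cheapest is ALP–ELM at 19 min.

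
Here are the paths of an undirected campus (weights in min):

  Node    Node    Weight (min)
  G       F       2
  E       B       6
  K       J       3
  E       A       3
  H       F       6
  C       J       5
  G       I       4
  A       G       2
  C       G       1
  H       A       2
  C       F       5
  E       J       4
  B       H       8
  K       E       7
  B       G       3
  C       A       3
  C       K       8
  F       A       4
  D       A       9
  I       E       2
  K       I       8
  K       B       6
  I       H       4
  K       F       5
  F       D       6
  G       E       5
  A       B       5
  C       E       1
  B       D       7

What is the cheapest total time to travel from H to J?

Running Dijkstra from H:
H: 0
A: 2  (via H)
G: 4  (via A)
I: 4  (via H)
C: 5  (via A)
E: 5  (via A)
F: 6  (via H)
B: 7  (via A)
J: 9  (via E)
Shortest route: H–A–E–J = 9 min.

9 min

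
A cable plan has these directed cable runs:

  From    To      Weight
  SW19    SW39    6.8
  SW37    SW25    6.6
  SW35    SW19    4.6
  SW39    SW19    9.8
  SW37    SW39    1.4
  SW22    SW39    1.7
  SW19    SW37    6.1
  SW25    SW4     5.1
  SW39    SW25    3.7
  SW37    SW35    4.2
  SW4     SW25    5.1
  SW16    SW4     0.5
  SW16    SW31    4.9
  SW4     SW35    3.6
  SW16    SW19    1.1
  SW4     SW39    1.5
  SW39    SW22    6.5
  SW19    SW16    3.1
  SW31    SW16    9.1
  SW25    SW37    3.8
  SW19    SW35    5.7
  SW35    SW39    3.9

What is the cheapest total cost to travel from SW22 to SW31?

19.5

Running Dijkstra from SW22:
SW22: 0
SW39: 1.7  (via SW22)
SW25: 5.4  (via SW39)
SW37: 9.2  (via SW25)
SW4: 10.5  (via SW25)
SW19: 11.5  (via SW39)
SW35: 13.4  (via SW37)
SW16: 14.6  (via SW19)
SW31: 19.5  (via SW16)
Shortest route: SW22 → SW39 → SW19 → SW16 → SW31 = 19.5.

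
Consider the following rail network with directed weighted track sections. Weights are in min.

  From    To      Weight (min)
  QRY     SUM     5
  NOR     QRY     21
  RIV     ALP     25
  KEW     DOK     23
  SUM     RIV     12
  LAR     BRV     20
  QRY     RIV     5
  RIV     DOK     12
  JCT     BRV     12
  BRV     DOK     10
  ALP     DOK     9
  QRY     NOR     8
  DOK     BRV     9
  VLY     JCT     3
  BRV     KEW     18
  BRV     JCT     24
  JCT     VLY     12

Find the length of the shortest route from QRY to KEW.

44 min

Compare a few routes:
QRY–RIV–DOK–BRV–KEW: 5+12+9+18 = 44
QRY–SUM–RIV–DOK–BRV–KEW: 5+12+12+9+18 = 56
The minimum is 44 min via QRY–RIV–DOK–BRV–KEW.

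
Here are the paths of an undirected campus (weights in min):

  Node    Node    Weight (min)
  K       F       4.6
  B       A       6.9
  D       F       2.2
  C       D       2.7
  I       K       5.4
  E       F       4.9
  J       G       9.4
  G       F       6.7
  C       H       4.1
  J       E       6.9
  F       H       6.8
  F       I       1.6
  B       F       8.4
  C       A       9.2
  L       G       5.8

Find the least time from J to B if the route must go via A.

Best J to A: J → E → F → D → C → A costing 25.9
Best A to B: A → B costing 6.9
Total via A: 25.9 + 6.9 = 32.8 min.

32.8 min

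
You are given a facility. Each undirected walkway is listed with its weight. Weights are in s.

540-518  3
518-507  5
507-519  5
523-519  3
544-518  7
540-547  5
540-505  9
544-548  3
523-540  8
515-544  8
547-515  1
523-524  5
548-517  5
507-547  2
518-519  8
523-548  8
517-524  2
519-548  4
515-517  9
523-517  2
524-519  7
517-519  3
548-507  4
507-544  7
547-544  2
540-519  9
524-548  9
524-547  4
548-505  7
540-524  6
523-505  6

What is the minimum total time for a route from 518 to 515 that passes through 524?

14 s

Shortest 518→524: 518 → 540 → 524 = 9
Shortest 524→515: 524 → 547 → 515 = 5
Total via 524: 9 + 5 = 14 s.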